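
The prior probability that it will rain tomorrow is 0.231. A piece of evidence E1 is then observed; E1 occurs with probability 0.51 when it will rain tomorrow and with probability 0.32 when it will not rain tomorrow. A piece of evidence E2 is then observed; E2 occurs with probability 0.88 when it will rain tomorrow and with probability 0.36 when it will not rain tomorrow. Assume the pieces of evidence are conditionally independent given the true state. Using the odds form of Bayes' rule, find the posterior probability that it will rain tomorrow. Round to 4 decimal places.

Posterior probability ≈ 0.5392

Prior odds = 0.231/(1−0.231) = 0.30039. In log-odds, ln(0.30039) = -1.2027.
Add log likelihood ratios: ln(1.5938) + ln(2.4444) = 1.3599.
Posterior log-odds = 0.15723, so posterior odds = exp(0.15723) = 1.1703. Converting, P(H|E) = 1.1703/2.1703 = 0.5392.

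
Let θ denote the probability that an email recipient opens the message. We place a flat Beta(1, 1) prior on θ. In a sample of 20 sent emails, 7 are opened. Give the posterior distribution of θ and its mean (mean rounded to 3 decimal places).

Posterior: Beta(8, 14); mean ≈ 0.364

The binomial likelihood is conjugate to the Beta prior: with 7 successes and 13 failures, the posterior is Beta(1+7, 1+13) = Beta(8, 14).
Posterior mean = α/(α+β) = 8/22 = 0.364.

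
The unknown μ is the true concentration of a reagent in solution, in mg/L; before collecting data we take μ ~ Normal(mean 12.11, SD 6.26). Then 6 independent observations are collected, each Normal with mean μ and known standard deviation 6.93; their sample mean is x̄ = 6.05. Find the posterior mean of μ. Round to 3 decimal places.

Posterior mean ≈ 7.078

Prior precision 1/τ₀² = 1/6.26² = 0.0255183; data precision n/σ² = 6/6.93² = 0.124935.
Posterior precision = 0.0255183 + 0.124935 = 0.150453.
Posterior mean = (0.0255183·12.11 + 0.124935·6.05) / 0.150453 = 7.078.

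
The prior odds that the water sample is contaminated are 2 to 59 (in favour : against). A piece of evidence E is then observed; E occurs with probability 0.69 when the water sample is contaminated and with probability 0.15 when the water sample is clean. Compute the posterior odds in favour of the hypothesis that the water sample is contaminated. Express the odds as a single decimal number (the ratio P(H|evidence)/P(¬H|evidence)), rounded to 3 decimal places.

Posterior odds ≈ 0.156

Prior odds = 2/59 = 0.033898.
Likelihood ratio for E = 0.69/0.15 = 4.6000.
Posterior odds = prior odds × LR = 0.15593.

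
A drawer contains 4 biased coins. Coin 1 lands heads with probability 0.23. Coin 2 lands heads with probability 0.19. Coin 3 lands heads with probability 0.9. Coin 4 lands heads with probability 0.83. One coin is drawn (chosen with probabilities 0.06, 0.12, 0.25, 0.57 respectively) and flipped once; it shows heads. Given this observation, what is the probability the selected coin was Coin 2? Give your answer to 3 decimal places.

Tabulate prior·likelihood by source: [1] prior 0.06, lik 0.23, product 0.01380; [2] prior 0.12, lik 0.19, product 0.02280; [3] prior 0.25, lik 0.9, product 0.2250; [4] prior 0.57, lik 0.83, product 0.4731.
Normalizing constant = 0.73470; the posterior for Coin 2 is its product over the sum, 0.02280/0.73470 = 0.031.

Posterior probability ≈ 0.031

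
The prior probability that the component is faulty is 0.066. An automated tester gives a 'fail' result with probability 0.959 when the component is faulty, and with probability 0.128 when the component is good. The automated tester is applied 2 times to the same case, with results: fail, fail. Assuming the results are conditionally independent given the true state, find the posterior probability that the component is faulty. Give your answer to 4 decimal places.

Posterior P(H) ≈ 0.7987

Let H be the event that the component is faulty; start with P(H) = 0.066. P('fail'|H) = 0.959, P('fail'|¬H) = 0.128.
Update on result 1 ('fail'): P(H) ← 0.959·0.0660 / (0.959·0.0660 + 0.128·0.9340) = 0.063294/0.18285 = 0.3462.
Update on result 2 ('fail'): P(H) ← 0.959·0.3462 / (0.959·0.3462 + 0.128·0.6538) = 0.33197/0.41566 = 0.7987.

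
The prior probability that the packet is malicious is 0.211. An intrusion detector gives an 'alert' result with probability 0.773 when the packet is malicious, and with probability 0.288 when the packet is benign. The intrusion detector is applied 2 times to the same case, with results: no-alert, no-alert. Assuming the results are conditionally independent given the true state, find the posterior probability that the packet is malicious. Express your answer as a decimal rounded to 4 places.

Posterior P(H) ≈ 0.0265

Let H be the event that the packet is malicious; start with P(H) = 0.211. P('alert'|H) = 0.773, P('alert'|¬H) = 0.288.
Update on result 1 ('no-alert'): P(H) ← 0.227·0.2110 / (0.227·0.2110 + 0.712·0.7890) = 0.047897/0.60967 = 0.0786.
Update on result 2 ('no-alert'): P(H) ← 0.227·0.0786 / (0.227·0.0786 + 0.712·0.9214) = 0.017834/0.67390 = 0.0265.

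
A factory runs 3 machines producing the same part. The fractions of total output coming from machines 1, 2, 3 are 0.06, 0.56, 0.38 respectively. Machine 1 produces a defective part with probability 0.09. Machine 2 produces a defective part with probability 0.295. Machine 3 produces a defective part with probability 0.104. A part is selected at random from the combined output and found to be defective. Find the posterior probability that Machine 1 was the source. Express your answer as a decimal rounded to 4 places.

Posterior probability ≈ 0.0257

Tabulate prior·likelihood by source: [1] prior 0.06, lik 0.09, product 0.005400; [2] prior 0.56, lik 0.295, product 0.1652; [3] prior 0.38, lik 0.104, product 0.03952.
Normalizing constant = 0.21012; the posterior for Machine 1 is its product over the sum, 0.005400/0.21012 = 0.0257.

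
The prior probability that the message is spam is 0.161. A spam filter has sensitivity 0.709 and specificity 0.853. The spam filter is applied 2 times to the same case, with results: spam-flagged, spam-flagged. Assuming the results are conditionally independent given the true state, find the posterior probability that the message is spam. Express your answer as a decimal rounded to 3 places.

Posterior P(H) ≈ 0.817

Let H be the event that the message is spam; start with P(H) = 0.161. P('spam-flagged'|H) = 0.709, P('spam-flagged'|¬H) = 0.147.
Update on result 1 ('spam-flagged'): P(H) ← 0.709·0.1610 / (0.709·0.1610 + 0.147·0.8390) = 0.11415/0.23748 = 0.4807.
Update on result 2 ('spam-flagged'): P(H) ← 0.709·0.4807 / (0.709·0.4807 + 0.147·0.5193) = 0.34079/0.41713 = 0.8170.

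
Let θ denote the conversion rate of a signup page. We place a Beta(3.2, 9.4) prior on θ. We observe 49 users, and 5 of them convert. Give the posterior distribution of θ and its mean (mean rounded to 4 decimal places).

The binomial likelihood is conjugate to the Beta prior: with 5 successes and 44 failures, the posterior is Beta(3.2+5, 9.4+44) = Beta(8.2, 53.4).
E[θ | data] = 8.2/(8.2+53.4) = 0.1331.

Posterior: Beta(8.2, 53.4); mean ≈ 0.1331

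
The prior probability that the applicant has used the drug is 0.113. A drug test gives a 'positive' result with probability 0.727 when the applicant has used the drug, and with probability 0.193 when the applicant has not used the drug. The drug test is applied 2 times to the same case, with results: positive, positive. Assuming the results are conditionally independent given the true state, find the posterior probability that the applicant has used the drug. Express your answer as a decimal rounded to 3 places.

Let H be the event that the applicant has used the drug; start with P(H) = 0.113. P('positive'|H) = 0.727, P('positive'|¬H) = 0.193.
Update on result 1 ('positive'): P(H) ← 0.727·0.1130 / (0.727·0.1130 + 0.193·0.8870) = 0.082151/0.25334 = 0.3243.
Update on result 2 ('positive'): P(H) ← 0.727·0.3243 / (0.727·0.3243 + 0.193·0.6757) = 0.23574/0.36616 = 0.6438.

Posterior P(H) ≈ 0.644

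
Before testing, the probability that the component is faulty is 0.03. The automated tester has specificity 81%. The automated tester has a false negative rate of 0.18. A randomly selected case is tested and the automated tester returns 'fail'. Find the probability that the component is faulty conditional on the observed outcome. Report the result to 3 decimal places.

P(H | E) ≈ 0.118

Write H for 'the component is faulty'. Prior odds H:¬H = 0.03/0.97 = 0.030928. For the 'fail' outcome, the likelihood ratio is 0.82/0.19 = 4.3158.
Posterior odds = 0.030928 × 4.3158 = 0.13348, so P(H|E) = 0.13348/(1+0.13348) = 0.118.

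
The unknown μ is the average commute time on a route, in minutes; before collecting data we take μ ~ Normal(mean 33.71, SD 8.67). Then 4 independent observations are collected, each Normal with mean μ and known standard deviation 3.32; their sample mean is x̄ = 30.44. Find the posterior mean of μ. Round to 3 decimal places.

Posterior mean ≈ 30.556

Prior precision 1/τ₀² = 1/8.67² = 0.0133034; data precision n/σ² = 4/3.32² = 0.362897.
Posterior precision = 0.0133034 + 0.362897 = 0.376201.
Posterior mean = (0.0133034·33.71 + 0.362897·30.44) / 0.376201 = 30.556.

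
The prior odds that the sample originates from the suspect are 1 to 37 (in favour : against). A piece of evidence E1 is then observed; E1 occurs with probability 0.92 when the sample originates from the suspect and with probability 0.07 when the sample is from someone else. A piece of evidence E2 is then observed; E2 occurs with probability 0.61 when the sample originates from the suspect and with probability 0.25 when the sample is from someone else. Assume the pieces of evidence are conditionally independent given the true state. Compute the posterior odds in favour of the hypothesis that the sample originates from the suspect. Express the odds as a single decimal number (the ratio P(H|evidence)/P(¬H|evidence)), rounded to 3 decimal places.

Prior odds = 1/37 = 0.027027.
Likelihood ratio for E1 = 0.92/0.07 = 13.143.
Likelihood ratio for E2 = 0.61/0.25 = 2.4400.
Posterior odds = prior odds × LR₁ × LR₂ = 0.86672.

Posterior odds ≈ 0.867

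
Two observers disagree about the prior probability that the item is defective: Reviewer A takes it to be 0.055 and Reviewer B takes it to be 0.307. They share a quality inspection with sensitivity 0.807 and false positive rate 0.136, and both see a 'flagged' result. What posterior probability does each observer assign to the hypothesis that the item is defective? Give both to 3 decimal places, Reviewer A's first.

Reviewer A: 0.257; Reviewer B: 0.724

The likelihood ratio for a 'flagged' result is 0.807/0.136 = 5.9338.
Reviewer A: prior odds 0.055/0.945 = 0.058201; posterior odds 0.34535; posterior probability 0.257.
Reviewer B: prior odds 0.307/0.693 = 0.44300; posterior odds 2.6287; posterior probability 0.724.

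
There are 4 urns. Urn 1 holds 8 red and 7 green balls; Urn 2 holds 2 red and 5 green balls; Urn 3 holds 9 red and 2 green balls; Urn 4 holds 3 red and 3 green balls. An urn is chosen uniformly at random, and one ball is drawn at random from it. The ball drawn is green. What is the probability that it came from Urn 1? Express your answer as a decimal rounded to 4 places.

Tabulate prior·likelihood by source: [1] prior 0.25, lik 0.4667, product 0.1167; [2] prior 0.25, lik 0.7143, product 0.1786; [3] prior 0.25, lik 0.1818, product 0.04545; [4] prior 0.25, lik 0.5, product 0.1250.
Normalizing constant = 0.46569; the posterior for Urn 1 is its product over the sum, 0.1167/0.46569 = 0.2505.

Posterior probability ≈ 0.2505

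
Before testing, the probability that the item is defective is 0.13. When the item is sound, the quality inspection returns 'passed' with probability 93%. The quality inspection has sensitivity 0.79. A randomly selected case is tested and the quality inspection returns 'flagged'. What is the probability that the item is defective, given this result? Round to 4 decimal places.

P(H | E) ≈ 0.6278

Let H be the event that the item is defective. P(H) = 0.13, so P(¬H) = 0.87. With E the 'flagged' result, P(E|H) = 0.79 and P(E|¬H) = 0.07.
P(E) = 0.79·0.13 + 0.07·0.87 = 0.10270 + 0.060900 = 0.16360.
By Bayes' theorem, P(H|E) = 0.10270 / 0.16360 = 0.6278.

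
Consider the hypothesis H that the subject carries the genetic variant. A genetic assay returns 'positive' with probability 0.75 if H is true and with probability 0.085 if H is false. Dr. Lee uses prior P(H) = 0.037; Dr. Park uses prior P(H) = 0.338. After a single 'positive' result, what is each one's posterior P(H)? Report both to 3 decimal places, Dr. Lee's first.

Dr. Lee: 0.253; Dr. Park: 0.818

P('+'|H) = 0.75, P('+'|¬H) = 0.085.
Dr. Lee: numerator 0.75·0.037 = 0.027750; evidence = 0.027750+0.085·0.963 = 0.10960; posterior = 0.253.
Dr. Park: numerator 0.75·0.338 = 0.25350; evidence = 0.25350+0.085·0.662 = 0.30977; posterior = 0.818.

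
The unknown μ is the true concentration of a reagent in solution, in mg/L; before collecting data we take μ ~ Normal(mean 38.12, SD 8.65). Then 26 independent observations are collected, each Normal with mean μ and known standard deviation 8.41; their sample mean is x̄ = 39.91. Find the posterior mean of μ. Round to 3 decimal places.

Posterior mean ≈ 39.847

Prior precision 1/τ₀² = 1/8.65² = 0.0133650; data precision n/σ² = 26/8.41² = 0.367605.
Posterior precision = 0.0133650 + 0.367605 = 0.380970.
Posterior mean = (0.0133650·38.12 + 0.367605·39.91) / 0.380970 = 39.847.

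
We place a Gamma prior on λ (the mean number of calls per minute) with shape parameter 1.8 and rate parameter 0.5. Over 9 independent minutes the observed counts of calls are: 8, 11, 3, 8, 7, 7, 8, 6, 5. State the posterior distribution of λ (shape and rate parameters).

The Poisson likelihood adds the total count to the shape and the number of exposure periods to the rate. Here ∑xᵢ = 63 and n = 9, so shape 1.8→64.8 and rate 0.5→9.5.

Posterior: Gamma(shape=64.8, rate=9.5)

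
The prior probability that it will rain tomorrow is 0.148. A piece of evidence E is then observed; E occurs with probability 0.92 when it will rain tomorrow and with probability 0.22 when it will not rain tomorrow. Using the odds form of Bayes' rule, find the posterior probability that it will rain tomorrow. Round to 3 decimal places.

Prior odds = 0.148/(1−0.148) = 0.17371. In log-odds, ln(0.17371) = -1.7504.
Add log likelihood ratio: ln(4.1818) = 1.4307.
Posterior log-odds = -0.31963, so posterior odds = exp(-0.31963) = 0.72642. Converting, P(H|E) = 0.72642/1.7264 = 0.421.

Posterior probability ≈ 0.421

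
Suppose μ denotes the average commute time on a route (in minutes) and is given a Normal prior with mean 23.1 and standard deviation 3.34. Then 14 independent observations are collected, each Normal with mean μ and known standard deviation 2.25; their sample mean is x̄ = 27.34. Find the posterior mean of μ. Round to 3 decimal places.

Prior precision 1/τ₀² = 1/3.34² = 0.0896411; data precision n/σ² = 14/2.25² = 2.76543.
Posterior precision = 0.0896411 + 2.76543 = 2.85507.
Posterior mean = (0.0896411·23.1 + 2.76543·27.34) / 2.85507 = 27.207.

Posterior mean ≈ 27.207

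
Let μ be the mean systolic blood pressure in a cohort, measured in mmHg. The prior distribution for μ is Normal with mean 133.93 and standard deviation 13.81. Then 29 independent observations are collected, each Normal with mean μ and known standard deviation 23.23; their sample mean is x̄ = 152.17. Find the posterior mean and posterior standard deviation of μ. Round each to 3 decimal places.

Posterior mean ≈ 150.549; posterior SD ≈ 4.118

With known σ, the Normal prior is conjugate. Weight on the data is w = (n/σ²)/(n/σ² + 1/τ₀²) = 0.0537402/(0.0537402+0.00524340) = 0.91110.
Posterior mean = w·x̄ + (1−w)·μ₀ = 0.91110·152.17 + 0.088896·133.93 = 150.549. Posterior variance = 1/(0.0537402+0.00524340) = 16.9539, so SD = 4.118.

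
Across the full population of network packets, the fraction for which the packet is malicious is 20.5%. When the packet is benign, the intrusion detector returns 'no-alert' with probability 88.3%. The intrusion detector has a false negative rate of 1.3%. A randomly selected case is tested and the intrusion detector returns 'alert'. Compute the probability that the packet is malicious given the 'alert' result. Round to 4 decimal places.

P(H | E) ≈ 0.6851

Let H be the event that the packet is malicious. P(H) = 0.205, so P(¬H) = 0.795. With E the 'alert' result, P(E|H) = 0.987 and P(E|¬H) = 0.117.
P(E) = 0.987·0.205 + 0.117·0.795 = 0.20233 + 0.093015 = 0.29535.
By Bayes' theorem, P(H|E) = 0.20233 / 0.29535 = 0.6851.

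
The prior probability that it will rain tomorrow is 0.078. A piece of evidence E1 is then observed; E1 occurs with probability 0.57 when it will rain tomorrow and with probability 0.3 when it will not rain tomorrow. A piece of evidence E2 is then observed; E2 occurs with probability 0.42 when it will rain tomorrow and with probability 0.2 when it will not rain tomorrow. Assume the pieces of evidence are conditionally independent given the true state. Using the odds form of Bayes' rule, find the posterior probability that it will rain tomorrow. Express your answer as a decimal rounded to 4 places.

Posterior probability ≈ 0.2524

Prior odds = 0.078/(1−0.078) = 0.084599. In log-odds, ln(0.084599) = -2.4698.
Add log likelihood ratios: ln(1.9000) + ln(2.1000) = 1.3838.
Posterior log-odds = -1.0860, so posterior odds = exp(-1.0860) = 0.33755. Converting, P(H|E) = 0.33755/1.3375 = 0.2524.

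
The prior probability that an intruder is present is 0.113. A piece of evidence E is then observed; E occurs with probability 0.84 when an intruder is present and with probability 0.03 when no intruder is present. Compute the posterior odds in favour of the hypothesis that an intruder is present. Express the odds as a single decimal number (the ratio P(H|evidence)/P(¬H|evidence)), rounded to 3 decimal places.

Prior odds = 0.113/(1−0.113) = 0.12740.
Likelihood ratio for E = 0.84/0.03 = 28.000.
Posterior odds = prior odds × LR = 3.5671.

Posterior odds ≈ 3.567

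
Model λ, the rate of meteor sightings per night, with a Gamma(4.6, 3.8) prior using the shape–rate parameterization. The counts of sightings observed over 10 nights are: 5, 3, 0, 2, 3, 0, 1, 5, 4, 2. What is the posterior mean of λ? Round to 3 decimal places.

Posterior mean ≈ 2.145

Total count ∑xᵢ = 25 over n = 10 nights.
Gamma is conjugate to the Poisson likelihood: posterior is Gamma(shape = 4.6+25 = 29.6, rate = 3.8+10 = 13.8).
Posterior mean = shape/rate = 29.6/13.8 = 2.145.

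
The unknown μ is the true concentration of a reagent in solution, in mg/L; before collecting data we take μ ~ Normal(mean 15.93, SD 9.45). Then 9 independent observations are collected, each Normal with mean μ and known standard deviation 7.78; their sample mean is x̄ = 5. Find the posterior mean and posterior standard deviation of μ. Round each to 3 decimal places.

Posterior mean ≈ 5.765; posterior SD ≈ 2.501

Prior precision 1/τ₀² = 1/9.45² = 0.0111979; data precision n/σ² = 9/7.78² = 0.148691.
Posterior precision = 0.0111979 + 0.148691 = 0.159888, giving posterior SD = 1/√0.159888 = 2.501.
Posterior mean = (0.0111979·15.93 + 0.148691·5) / 0.159888 = 5.765.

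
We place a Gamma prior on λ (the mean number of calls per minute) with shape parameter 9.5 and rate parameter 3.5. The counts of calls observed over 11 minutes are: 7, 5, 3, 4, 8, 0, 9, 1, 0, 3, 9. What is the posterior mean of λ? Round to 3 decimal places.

Total count ∑xᵢ = 49 over n = 11 minutes.
Gamma is conjugate to the Poisson likelihood: posterior is Gamma(shape = 9.5+49 = 58.5, rate = 3.5+11 = 14.5).
E[λ | data] = 58.5/14.5 = 4.034.

Posterior mean ≈ 4.034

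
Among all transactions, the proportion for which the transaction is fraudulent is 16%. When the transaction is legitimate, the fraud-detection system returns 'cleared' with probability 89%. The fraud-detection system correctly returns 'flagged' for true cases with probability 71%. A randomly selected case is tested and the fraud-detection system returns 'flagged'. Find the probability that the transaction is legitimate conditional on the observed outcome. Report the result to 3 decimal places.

Let H be the event that the transaction is fraudulent. P(H) = 0.16, so P(¬H) = 0.84. With E the 'flagged' result, P(E|H) = 0.71 and P(E|¬H) = 0.11.
P(E) = 0.71·0.16 + 0.11·0.84 = 0.11360 + 0.092400 = 0.20600.
By Bayes' theorem, P(H|E) = 0.11360 / 0.20600 = 0.551. Hence P(¬H|E) = 1 − 0.551 = 0.449.

P(¬H | E) ≈ 0.449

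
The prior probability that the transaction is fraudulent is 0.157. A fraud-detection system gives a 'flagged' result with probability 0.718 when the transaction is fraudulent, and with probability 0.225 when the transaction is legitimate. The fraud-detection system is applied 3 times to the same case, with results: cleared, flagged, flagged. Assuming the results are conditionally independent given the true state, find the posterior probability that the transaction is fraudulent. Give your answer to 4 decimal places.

Let H be the event that the transaction is fraudulent; start with P(H) = 0.157. P('flagged'|H) = 0.718, P('flagged'|¬H) = 0.225.
Update on result 1 ('cleared'): P(H) ← 0.282·0.1570 / (0.282·0.1570 + 0.775·0.8430) = 0.044274/0.69760 = 0.0635.
Update on result 2 ('flagged'): P(H) ← 0.718·0.0635 / (0.718·0.0635 + 0.225·0.9365) = 0.045569/0.25629 = 0.1778.
Update on result 3 ('flagged'): P(H) ← 0.718·0.1778 / (0.718·0.1778 + 0.225·0.8222) = 0.12766/0.31266 = 0.4083.

Posterior P(H) ≈ 0.4083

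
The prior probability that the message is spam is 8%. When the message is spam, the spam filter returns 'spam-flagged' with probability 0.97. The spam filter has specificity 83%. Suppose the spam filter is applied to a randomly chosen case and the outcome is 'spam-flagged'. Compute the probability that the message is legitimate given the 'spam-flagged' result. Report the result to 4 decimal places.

P(¬H | E) ≈ 0.6684

Let H be the event that the message is spam. P(H) = 0.08, so P(¬H) = 0.92. With E the 'spam-flagged' result, P(E|H) = 0.97 and P(E|¬H) = 0.17.
P(E) = 0.97·0.08 + 0.17·0.92 = 0.077600 + 0.15640 = 0.23400.
By Bayes' theorem, P(H|E) = 0.077600 / 0.23400 = 0.3316. Hence P(¬H|E) = 1 − 0.3316 = 0.6684.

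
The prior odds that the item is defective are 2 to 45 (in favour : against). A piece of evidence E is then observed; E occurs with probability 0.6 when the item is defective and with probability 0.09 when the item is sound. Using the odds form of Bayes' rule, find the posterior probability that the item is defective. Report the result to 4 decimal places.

Posterior probability ≈ 0.2286

Prior odds = 2/45 = 0.044444. In log-odds, ln(0.044444) = -3.1135.
Add log likelihood ratio: ln(6.6667) = 1.8971.
Posterior log-odds = -1.2164, so posterior odds = exp(-1.2164) = 0.29630. Converting, P(H|E) = 0.29630/1.2963 = 0.2286.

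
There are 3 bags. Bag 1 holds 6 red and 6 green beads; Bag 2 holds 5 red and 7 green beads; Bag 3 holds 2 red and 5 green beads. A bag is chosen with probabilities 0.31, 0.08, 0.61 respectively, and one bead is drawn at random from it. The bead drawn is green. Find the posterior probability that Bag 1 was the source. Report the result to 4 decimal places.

P(green|Bag 1) = 0.5; P(green|Bag 2) = 0.5833; P(green|Bag 3) = 0.7143.
Prior × likelihood for each source: 0.31·0.5=0.1550, 0.08·0.5833=0.04667, 0.61·0.7143=0.4357. Summing gives P(green) = 0.63738.
P(Bag 1 | green) = 0.1550 / 0.63738 = 0.2432.

Posterior probability ≈ 0.2432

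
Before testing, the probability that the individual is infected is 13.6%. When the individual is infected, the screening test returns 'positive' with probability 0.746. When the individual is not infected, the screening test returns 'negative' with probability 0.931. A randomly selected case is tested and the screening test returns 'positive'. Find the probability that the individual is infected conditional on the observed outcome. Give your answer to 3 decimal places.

Write H for 'the individual is infected'. Prior odds H:¬H = 0.136/0.864 = 0.15741. For the 'positive' outcome, the likelihood ratio is 0.746/0.069 = 10.812.
Posterior odds = 0.15741 × 10.812 = 1.7018, so P(H|E) = 1.7018/(1+1.7018) = 0.630.

P(H | E) ≈ 0.630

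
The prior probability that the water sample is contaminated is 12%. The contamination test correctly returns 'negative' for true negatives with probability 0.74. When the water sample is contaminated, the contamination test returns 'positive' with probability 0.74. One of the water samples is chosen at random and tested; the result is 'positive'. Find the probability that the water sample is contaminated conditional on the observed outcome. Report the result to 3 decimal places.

P(H | E) ≈ 0.280

Let H be the event that the water sample is contaminated. P(H) = 0.12, so P(¬H) = 0.88. With E the 'positive' result, P(E|H) = 0.74 and P(E|¬H) = 0.26.
P(E) = 0.74·0.12 + 0.26·0.88 = 0.088800 + 0.22880 = 0.31760.
By Bayes' theorem, P(H|E) = 0.088800 / 0.31760 = 0.280.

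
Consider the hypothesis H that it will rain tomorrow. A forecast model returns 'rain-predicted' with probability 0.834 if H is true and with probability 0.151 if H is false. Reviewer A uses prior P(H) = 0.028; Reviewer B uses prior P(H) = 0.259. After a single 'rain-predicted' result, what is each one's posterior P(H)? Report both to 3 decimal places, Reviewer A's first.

Reviewer A: 0.137; Reviewer B: 0.659

P('+'|H) = 0.834, P('+'|¬H) = 0.151.
Reviewer A: numerator 0.834·0.028 = 0.023352; evidence = 0.023352+0.151·0.972 = 0.17012; posterior = 0.137.
Reviewer B: numerator 0.834·0.259 = 0.21601; evidence = 0.21601+0.151·0.741 = 0.32790; posterior = 0.659.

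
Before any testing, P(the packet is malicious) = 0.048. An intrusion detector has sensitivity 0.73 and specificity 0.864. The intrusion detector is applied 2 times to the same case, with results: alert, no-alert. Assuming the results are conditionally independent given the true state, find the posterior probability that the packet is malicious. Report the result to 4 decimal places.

Posterior P(H) ≈ 0.0780

With H the event that the packet is malicious, the joint likelihood of the observed sequence is P(data|H) = 0.73·0.27 = 0.19710 and P(data|¬H) = 0.136·0.864 = 0.11750.
Bayes: P(H|data) = 0.048·0.19710 / (0.048·0.19710 + 0.952·0.11750) = 0.0094608/0.12132 = 0.0780.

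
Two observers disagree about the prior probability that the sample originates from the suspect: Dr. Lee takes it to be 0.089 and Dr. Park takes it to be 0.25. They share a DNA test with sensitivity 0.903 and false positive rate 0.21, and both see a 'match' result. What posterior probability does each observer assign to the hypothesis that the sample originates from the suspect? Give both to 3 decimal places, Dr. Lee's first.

Dr. Lee: 0.296; Dr. Park: 0.589

The likelihood ratio for a 'match' result is 0.903/0.21 = 4.3000.
Dr. Lee: prior odds 0.089/0.911 = 0.097695; posterior odds 0.42009; posterior probability 0.296.
Dr. Park: prior odds 0.25/0.75 = 0.33333; posterior odds 1.4333; posterior probability 0.589.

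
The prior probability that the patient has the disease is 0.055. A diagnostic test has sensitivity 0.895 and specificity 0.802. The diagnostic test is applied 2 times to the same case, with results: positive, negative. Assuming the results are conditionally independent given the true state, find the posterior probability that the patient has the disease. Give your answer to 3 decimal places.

Let H be the event that the patient has the disease; start with P(H) = 0.055. P('positive'|H) = 0.895, P('positive'|¬H) = 0.198.
Update on result 1 ('positive'): P(H) ← 0.895·0.0550 / (0.895·0.0550 + 0.198·0.9450) = 0.049225/0.23633 = 0.2083.
Update on result 2 ('negative'): P(H) ← 0.105·0.2083 / (0.105·0.2083 + 0.802·0.7917) = 0.021870/0.65683 = 0.0333.

Posterior P(H) ≈ 0.033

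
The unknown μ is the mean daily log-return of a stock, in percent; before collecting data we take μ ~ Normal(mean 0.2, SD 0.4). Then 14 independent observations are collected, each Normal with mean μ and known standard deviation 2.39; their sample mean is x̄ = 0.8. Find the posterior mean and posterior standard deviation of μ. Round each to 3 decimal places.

Prior precision 1/τ₀² = 1/0.4² = 6.25000; data precision n/σ² = 14/2.39² = 2.45094.
Posterior precision = 6.25000 + 2.45094 = 8.70094, giving posterior SD = 1/√8.70094 = 0.339.
Posterior mean = (6.25000·0.2 + 2.45094·0.8) / 8.70094 = 0.369.

Posterior mean ≈ 0.369; posterior SD ≈ 0.339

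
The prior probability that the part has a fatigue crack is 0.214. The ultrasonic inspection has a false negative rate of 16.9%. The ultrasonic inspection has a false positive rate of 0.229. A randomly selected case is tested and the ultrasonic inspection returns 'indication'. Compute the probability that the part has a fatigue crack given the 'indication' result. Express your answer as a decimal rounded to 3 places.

Write H for 'the part has a fatigue crack'. Prior odds H:¬H = 0.214/0.786 = 0.27226. For the 'indication' outcome, the likelihood ratio is 0.831/0.229 = 3.6288.
Posterior odds = 0.27226 × 3.6288 = 0.98800, so P(H|E) = 0.98800/(1+0.98800) = 0.497.

P(H | E) ≈ 0.497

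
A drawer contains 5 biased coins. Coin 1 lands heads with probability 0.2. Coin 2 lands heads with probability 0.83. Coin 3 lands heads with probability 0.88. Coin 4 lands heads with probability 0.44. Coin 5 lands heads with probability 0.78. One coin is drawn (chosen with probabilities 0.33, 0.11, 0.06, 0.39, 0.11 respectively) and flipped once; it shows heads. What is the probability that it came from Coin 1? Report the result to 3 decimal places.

Posterior probability ≈ 0.141

Tabulate prior·likelihood by source: [1] prior 0.33, lik 0.2, product 0.06600; [2] prior 0.11, lik 0.83, product 0.09130; [3] prior 0.06, lik 0.88, product 0.05280; [4] prior 0.39, lik 0.44, product 0.1716; [5] prior 0.11, lik 0.78, product 0.08580.
Normalizing constant = 0.46750; the posterior for Coin 1 is its product over the sum, 0.06600/0.46750 = 0.141.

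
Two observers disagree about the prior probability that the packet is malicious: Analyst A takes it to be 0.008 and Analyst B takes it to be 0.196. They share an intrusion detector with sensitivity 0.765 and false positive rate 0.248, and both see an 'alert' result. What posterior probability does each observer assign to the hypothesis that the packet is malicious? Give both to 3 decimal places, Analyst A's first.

P('+'|H) = 0.765, P('+'|¬H) = 0.248.
Analyst A: numerator 0.765·0.008 = 0.0061200; evidence = 0.0061200+0.248·0.992 = 0.25214; posterior = 0.024.
Analyst B: numerator 0.765·0.196 = 0.14994; evidence = 0.14994+0.248·0.804 = 0.34933; posterior = 0.429.

Analyst A: 0.024; Analyst B: 0.429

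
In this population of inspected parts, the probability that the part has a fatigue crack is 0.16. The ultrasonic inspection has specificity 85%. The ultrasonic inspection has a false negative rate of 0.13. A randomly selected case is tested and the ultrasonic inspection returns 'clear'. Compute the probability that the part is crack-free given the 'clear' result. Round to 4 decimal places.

P(¬H | E) ≈ 0.9717

Write H for 'the part has a fatigue crack'. Prior odds H:¬H = 0.16/0.84 = 0.19048. For the 'clear' outcome, the likelihood ratio is 0.13/0.85 = 0.15294.
Posterior odds = 0.19048 × 0.15294 = 0.029132, so P(H|E) = 0.029132/(1+0.029132) = 0.0283. Then P(¬H|E) = 1 − 0.0283 = 0.9717.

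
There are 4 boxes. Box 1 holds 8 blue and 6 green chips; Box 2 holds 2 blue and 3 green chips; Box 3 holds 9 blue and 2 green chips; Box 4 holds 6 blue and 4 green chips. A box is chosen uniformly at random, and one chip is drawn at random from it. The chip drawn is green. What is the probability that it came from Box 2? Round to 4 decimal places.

Tabulate prior·likelihood by source: [1] prior 0.25, lik 0.4286, product 0.1071; [2] prior 0.25, lik 0.6, product 0.1500; [3] prior 0.25, lik 0.1818, product 0.04545; [4] prior 0.25, lik 0.4, product 0.1000.
Normalizing constant = 0.40260; the posterior for Box 2 is its product over the sum, 0.1500/0.40260 = 0.3726.

Posterior probability ≈ 0.3726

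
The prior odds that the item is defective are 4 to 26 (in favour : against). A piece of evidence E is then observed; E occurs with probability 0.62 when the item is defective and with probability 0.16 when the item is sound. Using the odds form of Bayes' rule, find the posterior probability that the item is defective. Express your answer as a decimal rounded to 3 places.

Posterior probability ≈ 0.373

Prior odds = 4/26 = 0.15385. In log-odds, ln(0.15385) = -1.8718.
Add log likelihood ratio: ln(3.8750) = 1.3545.
Posterior log-odds = -0.51726, so posterior odds = exp(-0.51726) = 0.59615. Converting, P(H|E) = 0.59615/1.5962 = 0.373.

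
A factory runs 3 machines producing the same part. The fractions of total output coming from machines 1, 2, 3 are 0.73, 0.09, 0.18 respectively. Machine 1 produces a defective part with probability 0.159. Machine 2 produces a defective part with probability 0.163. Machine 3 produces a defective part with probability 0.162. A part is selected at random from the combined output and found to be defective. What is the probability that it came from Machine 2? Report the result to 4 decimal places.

Posterior probability ≈ 0.0917

Tabulate prior·likelihood by source: [1] prior 0.73, lik 0.159, product 0.1161; [2] prior 0.09, lik 0.163, product 0.01467; [3] prior 0.18, lik 0.162, product 0.02916.
Normalizing constant = 0.15990; the posterior for Machine 2 is its product over the sum, 0.01467/0.15990 = 0.0917.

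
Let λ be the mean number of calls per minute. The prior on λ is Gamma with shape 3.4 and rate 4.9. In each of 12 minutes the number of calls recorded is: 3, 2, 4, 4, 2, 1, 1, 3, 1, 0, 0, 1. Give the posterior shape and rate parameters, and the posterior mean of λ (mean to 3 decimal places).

Posterior: Gamma(shape=25.4, rate=16.9); mean ≈ 1.503

Total count ∑xᵢ = 22 over n = 12 minutes.
Gamma is conjugate to the Poisson likelihood: posterior is Gamma(shape = 3.4+22 = 25.4, rate = 4.9+12 = 16.9).
E[λ | data] = 25.4/16.9 = 1.503.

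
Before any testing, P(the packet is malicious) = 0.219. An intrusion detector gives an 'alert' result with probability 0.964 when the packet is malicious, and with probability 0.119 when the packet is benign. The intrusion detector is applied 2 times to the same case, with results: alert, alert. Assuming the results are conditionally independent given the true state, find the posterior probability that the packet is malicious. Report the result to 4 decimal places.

Let H be the event that the packet is malicious; start with P(H) = 0.219. P('alert'|H) = 0.964, P('alert'|¬H) = 0.119.
Update on result 1 ('alert'): P(H) ← 0.964·0.2190 / (0.964·0.2190 + 0.119·0.7810) = 0.21112/0.30405 = 0.6943.
Update on result 2 ('alert'): P(H) ← 0.964·0.6943 / (0.964·0.6943 + 0.119·0.3057) = 0.66934/0.70571 = 0.9485.

Posterior P(H) ≈ 0.9485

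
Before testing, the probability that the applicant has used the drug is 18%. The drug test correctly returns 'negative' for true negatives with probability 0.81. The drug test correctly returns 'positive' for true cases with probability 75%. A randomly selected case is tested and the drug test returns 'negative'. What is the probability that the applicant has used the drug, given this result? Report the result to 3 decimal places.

Let H be the event that the applicant has used the drug. P(H) = 0.18, so P(¬H) = 0.82. With E the 'negative' result, P(E|H) = 0.25 and P(E|¬H) = 0.81.
P(E) = 0.25·0.18 + 0.81·0.82 = 0.045000 + 0.66420 = 0.70920.
By Bayes' theorem, P(H|E) = 0.045000 / 0.70920 = 0.063.

P(H | E) ≈ 0.063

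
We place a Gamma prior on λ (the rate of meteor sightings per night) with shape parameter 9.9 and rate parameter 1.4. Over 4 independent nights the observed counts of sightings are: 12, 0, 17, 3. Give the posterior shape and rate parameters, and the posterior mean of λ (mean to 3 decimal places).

The Poisson likelihood adds the total count to the shape and the number of exposure periods to the rate. Here ∑xᵢ = 32 and n = 4, so shape 9.9→41.9 and rate 1.4→5.4.
E[λ | data] = 41.9/5.4 = 7.759.

Posterior: Gamma(shape=41.9, rate=5.4); mean ≈ 7.759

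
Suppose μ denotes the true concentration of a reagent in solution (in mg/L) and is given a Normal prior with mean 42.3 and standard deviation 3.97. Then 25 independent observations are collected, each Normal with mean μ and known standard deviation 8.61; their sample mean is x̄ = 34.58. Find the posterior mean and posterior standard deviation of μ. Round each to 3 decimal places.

With known σ, the Normal prior is conjugate. Weight on the data is w = (n/σ²)/(n/σ² + 1/τ₀²) = 0.337236/(0.337236+0.0634482) = 0.84165.
Posterior mean = w·x̄ + (1−w)·μ₀ = 0.84165·34.58 + 0.15835·42.3 = 35.802. Posterior variance = 1/(0.337236+0.0634482) = 2.49573, so SD = 1.580.

Posterior mean ≈ 35.802; posterior SD ≈ 1.580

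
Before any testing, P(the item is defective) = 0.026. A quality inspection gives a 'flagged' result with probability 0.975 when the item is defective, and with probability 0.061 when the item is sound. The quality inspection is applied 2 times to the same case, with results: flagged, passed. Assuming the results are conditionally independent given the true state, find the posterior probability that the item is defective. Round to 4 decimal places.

Posterior P(H) ≈ 0.0112

Let H be the event that the item is defective; start with P(H) = 0.026. P('flagged'|H) = 0.975, P('flagged'|¬H) = 0.061.
Update on result 1 ('flagged'): P(H) ← 0.975·0.0260 / (0.975·0.0260 + 0.061·0.9740) = 0.025350/0.084764 = 0.2991.
Update on result 2 ('passed'): P(H) ← 0.025·0.2991 / (0.025·0.2991 + 0.939·0.7009) = 0.0074766/0.66565 = 0.0112.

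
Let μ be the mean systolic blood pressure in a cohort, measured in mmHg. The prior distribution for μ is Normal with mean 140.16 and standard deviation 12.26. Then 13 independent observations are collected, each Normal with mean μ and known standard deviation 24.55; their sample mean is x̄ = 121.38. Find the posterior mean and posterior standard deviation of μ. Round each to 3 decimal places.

With known σ, the Normal prior is conjugate. Weight on the data is w = (n/σ²)/(n/σ² + 1/τ₀²) = 0.0215695/(0.0215695+0.00665302) = 0.76427.
Posterior mean = w·x̄ + (1−w)·μ₀ = 0.76427·121.38 + 0.23573·140.16 = 125.807. Posterior variance = 1/(0.0215695+0.00665302) = 35.4327, so SD = 5.953.

Posterior mean ≈ 125.807; posterior SD ≈ 5.953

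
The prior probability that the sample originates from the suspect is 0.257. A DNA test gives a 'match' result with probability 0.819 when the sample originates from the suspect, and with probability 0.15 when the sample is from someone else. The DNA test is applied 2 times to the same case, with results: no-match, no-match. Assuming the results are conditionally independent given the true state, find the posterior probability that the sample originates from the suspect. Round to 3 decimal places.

Let H be the event that the sample originates from the suspect; start with P(H) = 0.257. P('match'|H) = 0.819, P('match'|¬H) = 0.15.
Update on result 1 ('no-match'): P(H) ← 0.181·0.2570 / (0.181·0.2570 + 0.85·0.7430) = 0.046517/0.67807 = 0.0686.
Update on result 2 ('no-match'): P(H) ← 0.181·0.0686 / (0.181·0.0686 + 0.85·0.9314) = 0.012417/0.80411 = 0.0154.

Posterior P(H) ≈ 0.015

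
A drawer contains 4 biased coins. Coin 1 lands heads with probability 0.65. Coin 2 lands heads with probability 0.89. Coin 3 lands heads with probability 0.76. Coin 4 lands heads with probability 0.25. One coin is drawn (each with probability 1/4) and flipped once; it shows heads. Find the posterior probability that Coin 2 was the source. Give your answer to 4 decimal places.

P(heads|C1) = 0.65; P(heads|C2) = 0.89; P(heads|C3) = 0.76; P(heads|C4) = 0.25.
Prior × likelihood for each source: 0.25·0.65=0.1625, 0.25·0.89=0.2225, 0.25·0.76=0.1900, 0.25·0.25=0.06250. Summing gives P(heads) = 0.63750.
P(Coin 2 | heads) = 0.2225 / 0.63750 = 0.3490.

Posterior probability ≈ 0.3490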